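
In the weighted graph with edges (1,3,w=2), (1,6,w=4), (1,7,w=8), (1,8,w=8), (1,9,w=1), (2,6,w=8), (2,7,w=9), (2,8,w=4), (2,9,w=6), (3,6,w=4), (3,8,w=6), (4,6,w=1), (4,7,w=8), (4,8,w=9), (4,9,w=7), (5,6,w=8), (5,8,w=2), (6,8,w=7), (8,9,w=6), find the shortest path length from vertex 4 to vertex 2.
9 (path: 4 -> 6 -> 2; weights 1 + 8 = 9)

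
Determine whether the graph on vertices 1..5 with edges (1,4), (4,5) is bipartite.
Yes. Partition: {1, 2, 3, 5}, {4}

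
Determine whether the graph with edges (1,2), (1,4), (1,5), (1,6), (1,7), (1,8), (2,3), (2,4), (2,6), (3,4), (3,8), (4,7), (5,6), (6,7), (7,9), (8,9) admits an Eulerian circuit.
No (2 vertices have odd degree: {3, 8}; Eulerian circuit requires 0)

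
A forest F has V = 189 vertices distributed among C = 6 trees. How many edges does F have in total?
183 (Each of the 6 component trees on V_i vertices has V_i - 1 edges; summing gives V - C = 189 - 6 = 183)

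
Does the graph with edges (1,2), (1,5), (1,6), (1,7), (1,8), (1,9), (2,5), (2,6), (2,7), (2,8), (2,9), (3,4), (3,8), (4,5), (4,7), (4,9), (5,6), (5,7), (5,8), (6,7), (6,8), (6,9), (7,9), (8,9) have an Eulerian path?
Yes — and in fact it has an Eulerian circuit (the graph is connected and all 9 vertices have even degree)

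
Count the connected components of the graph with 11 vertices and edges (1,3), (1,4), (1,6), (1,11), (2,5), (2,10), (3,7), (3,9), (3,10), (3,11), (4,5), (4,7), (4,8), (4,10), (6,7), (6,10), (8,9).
1 (components: {1, 2, 3, 4, 5, 6, 7, 8, 9, 10, 11})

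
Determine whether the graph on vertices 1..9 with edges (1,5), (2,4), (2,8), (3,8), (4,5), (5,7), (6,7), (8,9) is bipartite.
Yes. Partition: {1, 4, 7, 8}, {2, 3, 5, 6, 9}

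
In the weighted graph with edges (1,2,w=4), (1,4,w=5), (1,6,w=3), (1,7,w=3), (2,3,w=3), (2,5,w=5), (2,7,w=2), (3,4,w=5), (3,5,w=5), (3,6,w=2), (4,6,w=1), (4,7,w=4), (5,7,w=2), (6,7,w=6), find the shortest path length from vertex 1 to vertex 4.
4 (path: 1 -> 6 -> 4; weights 3 + 1 = 4)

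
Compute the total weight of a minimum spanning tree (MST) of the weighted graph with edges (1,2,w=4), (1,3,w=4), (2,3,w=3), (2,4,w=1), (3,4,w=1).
6 (MST edges: (1,2,w=4), (2,4,w=1), (3,4,w=1); sum of weights 4 + 1 + 1 = 6)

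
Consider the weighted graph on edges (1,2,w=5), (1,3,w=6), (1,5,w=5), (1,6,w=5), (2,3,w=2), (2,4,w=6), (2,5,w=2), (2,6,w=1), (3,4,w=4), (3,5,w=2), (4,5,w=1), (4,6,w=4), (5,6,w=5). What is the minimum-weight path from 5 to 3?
2 (path: 5 -> 3; weights 2 = 2)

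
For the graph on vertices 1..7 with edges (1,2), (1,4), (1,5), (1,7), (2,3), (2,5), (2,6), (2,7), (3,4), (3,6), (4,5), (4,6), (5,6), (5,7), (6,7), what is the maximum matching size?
3 (matching: (1,4), (3,6), (5,7); upper bound floor(n/2) = floor(7/2) = 3)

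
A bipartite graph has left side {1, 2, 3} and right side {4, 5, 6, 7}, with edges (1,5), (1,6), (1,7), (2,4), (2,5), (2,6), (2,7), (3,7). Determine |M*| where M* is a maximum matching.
3 (matching: (1,5), (2,6), (3,7); upper bound min(|L|,|R|) = min(3,4) = 3)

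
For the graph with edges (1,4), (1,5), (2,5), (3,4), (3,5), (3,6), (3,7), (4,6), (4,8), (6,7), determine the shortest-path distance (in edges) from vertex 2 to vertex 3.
2 (path: 2 -> 5 -> 3, 2 edges)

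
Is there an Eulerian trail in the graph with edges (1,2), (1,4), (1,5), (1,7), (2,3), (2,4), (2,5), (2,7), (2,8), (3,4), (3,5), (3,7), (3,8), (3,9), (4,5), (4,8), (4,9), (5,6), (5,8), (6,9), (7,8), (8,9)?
Yes — and in fact it has an Eulerian circuit (the graph is connected and all 9 vertices have even degree)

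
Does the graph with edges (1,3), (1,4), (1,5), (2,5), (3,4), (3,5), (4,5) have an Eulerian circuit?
No (4 vertices have odd degree: {1, 2, 3, 4}; Eulerian circuit requires 0)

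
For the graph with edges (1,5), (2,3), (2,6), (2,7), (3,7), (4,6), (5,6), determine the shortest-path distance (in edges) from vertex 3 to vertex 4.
3 (path: 3 -> 2 -> 6 -> 4, 3 edges)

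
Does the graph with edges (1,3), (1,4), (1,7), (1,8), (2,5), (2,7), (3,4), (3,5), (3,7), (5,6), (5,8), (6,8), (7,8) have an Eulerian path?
Yes — and in fact it has an Eulerian circuit (the graph is connected and all 8 vertices have even degree)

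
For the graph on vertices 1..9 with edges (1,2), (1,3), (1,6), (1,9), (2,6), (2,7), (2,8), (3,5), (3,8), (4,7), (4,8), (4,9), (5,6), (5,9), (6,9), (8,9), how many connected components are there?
1 (components: {1, 2, 3, 4, 5, 6, 7, 8, 9})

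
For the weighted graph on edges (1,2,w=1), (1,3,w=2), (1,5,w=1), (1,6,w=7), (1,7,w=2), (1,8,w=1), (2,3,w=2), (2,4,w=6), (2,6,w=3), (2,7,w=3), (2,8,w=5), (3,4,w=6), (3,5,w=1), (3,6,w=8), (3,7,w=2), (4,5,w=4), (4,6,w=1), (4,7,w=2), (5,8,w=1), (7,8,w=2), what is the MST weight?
9 (MST edges: (1,2,w=1), (1,5,w=1), (1,7,w=2), (1,8,w=1), (3,5,w=1), (4,6,w=1), (4,7,w=2); sum of weights 1 + 1 + 2 + 1 + 1 + 1 + 2 = 9)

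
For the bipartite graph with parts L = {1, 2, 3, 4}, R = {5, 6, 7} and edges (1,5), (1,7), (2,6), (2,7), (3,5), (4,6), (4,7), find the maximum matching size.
3 (matching: (1,7), (2,6), (3,5); upper bound min(|L|,|R|) = min(4,3) = 3)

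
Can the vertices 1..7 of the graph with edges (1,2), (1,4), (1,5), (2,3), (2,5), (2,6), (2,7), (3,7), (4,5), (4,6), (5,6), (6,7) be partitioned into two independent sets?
No (odd cycle of length 3: 5 -> 1 -> 2 -> 5)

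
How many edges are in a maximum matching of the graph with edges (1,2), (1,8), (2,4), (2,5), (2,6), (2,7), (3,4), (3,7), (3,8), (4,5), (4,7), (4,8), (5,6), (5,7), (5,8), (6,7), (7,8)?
4 (matching: (1,2), (3,8), (4,5), (6,7); upper bound floor(n/2) = floor(8/2) = 4)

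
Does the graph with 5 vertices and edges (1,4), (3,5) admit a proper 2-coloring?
Yes. Partition: {1, 2, 3}, {4, 5}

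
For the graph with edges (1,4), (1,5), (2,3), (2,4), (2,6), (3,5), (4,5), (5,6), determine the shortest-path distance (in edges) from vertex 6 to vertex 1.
2 (path: 6 -> 5 -> 1, 2 edges)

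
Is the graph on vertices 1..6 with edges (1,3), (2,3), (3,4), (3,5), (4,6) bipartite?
Yes. Partition: {1, 2, 4, 5}, {3, 6}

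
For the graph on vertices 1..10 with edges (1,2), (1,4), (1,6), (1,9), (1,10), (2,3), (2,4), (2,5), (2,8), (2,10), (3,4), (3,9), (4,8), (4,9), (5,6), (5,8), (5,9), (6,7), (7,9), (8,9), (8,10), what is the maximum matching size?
5 (matching: (1,4), (2,5), (3,9), (6,7), (8,10); upper bound floor(n/2) = floor(10/2) = 5)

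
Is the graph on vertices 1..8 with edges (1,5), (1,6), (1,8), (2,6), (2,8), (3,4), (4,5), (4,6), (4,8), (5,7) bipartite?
Yes. Partition: {1, 2, 4, 7}, {3, 5, 6, 8}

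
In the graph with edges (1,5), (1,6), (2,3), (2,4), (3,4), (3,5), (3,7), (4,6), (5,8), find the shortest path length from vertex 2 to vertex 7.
2 (path: 2 -> 3 -> 7, 2 edges)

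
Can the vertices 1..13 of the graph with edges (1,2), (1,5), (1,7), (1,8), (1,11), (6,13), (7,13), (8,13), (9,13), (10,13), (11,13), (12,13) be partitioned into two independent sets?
Yes. Partition: {1, 3, 4, 13}, {2, 5, 6, 7, 8, 9, 10, 11, 12}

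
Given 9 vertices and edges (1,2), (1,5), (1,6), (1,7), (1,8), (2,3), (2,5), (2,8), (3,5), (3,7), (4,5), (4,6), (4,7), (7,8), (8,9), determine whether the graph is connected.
Yes (BFS from 1 visits [1, 2, 5, 6, 7, 8, 3, 4, 9] — all 9 vertices reached)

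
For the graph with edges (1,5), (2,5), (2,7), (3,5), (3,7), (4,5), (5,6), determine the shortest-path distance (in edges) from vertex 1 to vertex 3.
2 (path: 1 -> 5 -> 3, 2 edges)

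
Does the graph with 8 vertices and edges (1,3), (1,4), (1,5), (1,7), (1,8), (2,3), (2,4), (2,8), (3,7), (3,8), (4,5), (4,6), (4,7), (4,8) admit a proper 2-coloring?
No (odd cycle of length 3: 4 -> 1 -> 8 -> 4)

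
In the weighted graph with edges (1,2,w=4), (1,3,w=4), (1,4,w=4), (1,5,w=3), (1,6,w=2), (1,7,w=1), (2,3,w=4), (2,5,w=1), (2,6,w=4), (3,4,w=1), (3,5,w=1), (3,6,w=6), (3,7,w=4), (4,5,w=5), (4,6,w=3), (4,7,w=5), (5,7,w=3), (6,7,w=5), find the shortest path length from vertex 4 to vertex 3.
1 (path: 4 -> 3; weights 1 = 1)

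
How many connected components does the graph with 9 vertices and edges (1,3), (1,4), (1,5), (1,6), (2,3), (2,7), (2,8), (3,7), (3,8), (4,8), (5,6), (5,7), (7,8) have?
2 (components: {1, 2, 3, 4, 5, 6, 7, 8}, {9})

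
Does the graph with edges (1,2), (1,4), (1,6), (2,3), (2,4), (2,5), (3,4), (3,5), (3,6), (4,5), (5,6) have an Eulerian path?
Yes (the graph is connected and exactly 2 vertices have odd degree: {1, 6}; any Eulerian path must start and end at those)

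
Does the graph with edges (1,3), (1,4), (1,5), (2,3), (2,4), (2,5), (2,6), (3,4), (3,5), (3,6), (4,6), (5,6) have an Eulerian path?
Yes (the graph is connected and exactly 2 vertices have odd degree: {1, 3}; any Eulerian path must start and end at those)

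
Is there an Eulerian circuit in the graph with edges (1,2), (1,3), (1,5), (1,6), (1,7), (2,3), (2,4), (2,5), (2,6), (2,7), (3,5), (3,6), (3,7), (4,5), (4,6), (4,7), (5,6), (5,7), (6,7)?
No (2 vertices have odd degree: {1, 3}; Eulerian circuit requires 0)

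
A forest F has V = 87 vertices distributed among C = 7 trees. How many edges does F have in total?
80 (Each of the 7 component trees on V_i vertices has V_i - 1 edges; summing gives V - C = 87 - 7 = 80)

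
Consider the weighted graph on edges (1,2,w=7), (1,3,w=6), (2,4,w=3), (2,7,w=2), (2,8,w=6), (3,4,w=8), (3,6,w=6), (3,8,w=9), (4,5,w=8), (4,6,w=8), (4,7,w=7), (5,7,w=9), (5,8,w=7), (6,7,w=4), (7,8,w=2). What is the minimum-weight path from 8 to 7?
2 (path: 8 -> 7; weights 2 = 2)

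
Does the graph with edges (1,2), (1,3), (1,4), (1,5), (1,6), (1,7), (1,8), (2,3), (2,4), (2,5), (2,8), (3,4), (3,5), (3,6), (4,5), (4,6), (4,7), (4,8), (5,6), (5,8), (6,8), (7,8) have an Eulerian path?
No (6 vertices have odd degree: {1, 2, 3, 4, 6, 7}; Eulerian path requires 0 or 2)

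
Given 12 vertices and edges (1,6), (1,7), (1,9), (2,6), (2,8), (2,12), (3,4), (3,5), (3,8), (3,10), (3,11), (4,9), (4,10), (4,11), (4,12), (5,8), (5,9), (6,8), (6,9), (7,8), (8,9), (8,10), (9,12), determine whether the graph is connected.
Yes (BFS from 1 visits [1, 6, 7, 9, 2, 8, 4, 5, 12, 3, 10, 11] — all 12 vertices reached)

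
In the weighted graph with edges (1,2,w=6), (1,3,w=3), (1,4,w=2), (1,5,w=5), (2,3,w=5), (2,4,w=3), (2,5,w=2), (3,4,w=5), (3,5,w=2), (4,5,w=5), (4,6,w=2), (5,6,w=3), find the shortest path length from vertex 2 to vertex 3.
4 (path: 2 -> 5 -> 3; weights 2 + 2 = 4)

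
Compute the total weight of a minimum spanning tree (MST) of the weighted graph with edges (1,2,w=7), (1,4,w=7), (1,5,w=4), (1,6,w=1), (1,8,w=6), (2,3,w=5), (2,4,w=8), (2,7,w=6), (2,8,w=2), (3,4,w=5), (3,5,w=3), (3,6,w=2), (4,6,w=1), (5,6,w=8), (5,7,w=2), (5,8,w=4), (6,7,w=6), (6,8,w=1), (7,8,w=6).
12 (MST edges: (1,6,w=1), (2,8,w=2), (3,5,w=3), (3,6,w=2), (4,6,w=1), (5,7,w=2), (6,8,w=1); sum of weights 1 + 2 + 3 + 2 + 1 + 2 + 1 = 12)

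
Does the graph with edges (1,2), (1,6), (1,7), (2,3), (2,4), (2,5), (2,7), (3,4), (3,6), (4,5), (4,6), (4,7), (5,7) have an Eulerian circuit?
No (6 vertices have odd degree: {1, 2, 3, 4, 5, 6}; Eulerian circuit requires 0)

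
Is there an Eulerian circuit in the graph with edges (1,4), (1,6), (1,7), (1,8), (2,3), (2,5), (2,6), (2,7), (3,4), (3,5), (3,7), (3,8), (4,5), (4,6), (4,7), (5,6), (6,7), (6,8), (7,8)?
No (2 vertices have odd degree: {3, 4}; Eulerian circuit requires 0)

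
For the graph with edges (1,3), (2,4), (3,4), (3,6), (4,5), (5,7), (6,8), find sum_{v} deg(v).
14 (handshake: sum of degrees = 2|E| = 2 x 7 = 14)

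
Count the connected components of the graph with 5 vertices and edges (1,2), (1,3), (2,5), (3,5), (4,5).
1 (components: {1, 2, 3, 4, 5})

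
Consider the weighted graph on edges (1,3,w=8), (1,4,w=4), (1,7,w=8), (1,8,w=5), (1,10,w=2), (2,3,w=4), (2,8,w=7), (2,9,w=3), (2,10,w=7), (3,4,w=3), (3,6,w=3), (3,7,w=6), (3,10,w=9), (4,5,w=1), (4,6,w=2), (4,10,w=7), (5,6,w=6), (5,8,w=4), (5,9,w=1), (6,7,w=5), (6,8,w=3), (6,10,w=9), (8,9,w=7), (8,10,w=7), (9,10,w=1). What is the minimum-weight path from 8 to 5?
4 (path: 8 -> 5; weights 4 = 4)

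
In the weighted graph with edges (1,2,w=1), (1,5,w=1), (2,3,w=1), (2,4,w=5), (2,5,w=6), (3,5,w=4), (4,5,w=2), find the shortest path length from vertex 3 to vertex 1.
2 (path: 3 -> 2 -> 1; weights 1 + 1 = 2)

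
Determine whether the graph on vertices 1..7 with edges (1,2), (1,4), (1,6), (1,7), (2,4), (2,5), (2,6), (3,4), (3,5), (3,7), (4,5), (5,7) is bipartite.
No (odd cycle of length 3: 6 -> 1 -> 2 -> 6)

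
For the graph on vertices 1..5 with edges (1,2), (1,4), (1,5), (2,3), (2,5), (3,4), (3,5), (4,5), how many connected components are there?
1 (components: {1, 2, 3, 4, 5})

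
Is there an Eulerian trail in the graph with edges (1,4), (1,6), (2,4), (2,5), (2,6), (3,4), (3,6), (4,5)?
Yes (the graph is connected and exactly 2 vertices have odd degree: {2, 6}; any Eulerian path must start and end at those)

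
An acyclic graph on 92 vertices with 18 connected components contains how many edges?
74 (Each of the 18 component trees on V_i vertices has V_i - 1 edges; summing gives V - C = 92 - 18 = 74)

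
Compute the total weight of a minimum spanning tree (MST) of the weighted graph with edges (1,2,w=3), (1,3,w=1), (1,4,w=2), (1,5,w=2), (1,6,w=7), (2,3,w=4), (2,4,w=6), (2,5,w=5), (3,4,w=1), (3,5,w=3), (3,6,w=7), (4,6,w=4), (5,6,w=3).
10 (MST edges: (1,2,w=3), (1,3,w=1), (1,5,w=2), (3,4,w=1), (5,6,w=3); sum of weights 3 + 1 + 2 + 1 + 3 = 10)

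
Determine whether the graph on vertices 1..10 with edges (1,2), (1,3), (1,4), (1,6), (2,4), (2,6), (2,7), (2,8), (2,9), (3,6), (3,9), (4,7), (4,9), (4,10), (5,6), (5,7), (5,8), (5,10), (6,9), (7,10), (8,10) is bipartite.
No (odd cycle of length 3: 2 -> 1 -> 4 -> 2)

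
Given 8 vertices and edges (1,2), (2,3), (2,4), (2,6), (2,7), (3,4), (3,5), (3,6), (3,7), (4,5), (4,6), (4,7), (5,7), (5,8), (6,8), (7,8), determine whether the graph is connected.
Yes (BFS from 1 visits [1, 2, 3, 4, 6, 7, 5, 8] — all 8 vertices reached)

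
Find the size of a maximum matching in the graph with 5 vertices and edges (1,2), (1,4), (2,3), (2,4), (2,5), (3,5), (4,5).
2 (matching: (2,4), (3,5); upper bound floor(n/2) = floor(5/2) = 2)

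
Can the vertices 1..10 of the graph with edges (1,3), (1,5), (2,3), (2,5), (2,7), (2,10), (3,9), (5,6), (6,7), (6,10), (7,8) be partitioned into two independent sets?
Yes. Partition: {1, 2, 4, 6, 8, 9}, {3, 5, 7, 10}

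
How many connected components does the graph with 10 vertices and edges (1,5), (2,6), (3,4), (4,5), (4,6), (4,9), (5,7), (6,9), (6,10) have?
2 (components: {1, 2, 3, 4, 5, 6, 7, 9, 10}, {8})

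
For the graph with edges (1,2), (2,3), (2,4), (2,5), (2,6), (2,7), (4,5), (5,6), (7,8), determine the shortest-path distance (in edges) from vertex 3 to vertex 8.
3 (path: 3 -> 2 -> 7 -> 8, 3 edges)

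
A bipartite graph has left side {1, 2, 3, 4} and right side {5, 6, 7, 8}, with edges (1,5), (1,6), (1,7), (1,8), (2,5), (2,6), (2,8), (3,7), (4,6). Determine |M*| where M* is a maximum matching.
4 (matching: (1,8), (2,5), (3,7), (4,6); upper bound min(|L|,|R|) = min(4,4) = 4)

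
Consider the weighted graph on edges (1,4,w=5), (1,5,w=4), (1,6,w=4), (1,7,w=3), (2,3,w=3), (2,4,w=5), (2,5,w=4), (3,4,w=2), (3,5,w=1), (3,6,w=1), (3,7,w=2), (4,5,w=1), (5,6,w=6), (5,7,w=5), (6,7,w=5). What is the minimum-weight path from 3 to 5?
1 (path: 3 -> 5; weights 1 = 1)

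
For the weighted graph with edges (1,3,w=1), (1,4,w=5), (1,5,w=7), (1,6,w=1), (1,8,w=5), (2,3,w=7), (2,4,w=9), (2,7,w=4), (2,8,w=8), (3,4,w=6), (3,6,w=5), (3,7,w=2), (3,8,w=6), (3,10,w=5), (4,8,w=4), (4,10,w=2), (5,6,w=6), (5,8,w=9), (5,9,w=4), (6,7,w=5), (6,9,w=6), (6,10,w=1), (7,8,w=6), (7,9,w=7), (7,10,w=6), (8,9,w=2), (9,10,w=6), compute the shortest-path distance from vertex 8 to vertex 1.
5 (path: 8 -> 1; weights 5 = 5)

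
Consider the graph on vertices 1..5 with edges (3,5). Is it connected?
No, it has 4 components: {1}, {2}, {3, 5}, {4}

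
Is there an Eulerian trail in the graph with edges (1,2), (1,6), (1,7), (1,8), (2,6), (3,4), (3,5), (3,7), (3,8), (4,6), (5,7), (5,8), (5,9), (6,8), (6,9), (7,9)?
Yes (the graph is connected and exactly 2 vertices have odd degree: {6, 9}; any Eulerian path must start and end at those)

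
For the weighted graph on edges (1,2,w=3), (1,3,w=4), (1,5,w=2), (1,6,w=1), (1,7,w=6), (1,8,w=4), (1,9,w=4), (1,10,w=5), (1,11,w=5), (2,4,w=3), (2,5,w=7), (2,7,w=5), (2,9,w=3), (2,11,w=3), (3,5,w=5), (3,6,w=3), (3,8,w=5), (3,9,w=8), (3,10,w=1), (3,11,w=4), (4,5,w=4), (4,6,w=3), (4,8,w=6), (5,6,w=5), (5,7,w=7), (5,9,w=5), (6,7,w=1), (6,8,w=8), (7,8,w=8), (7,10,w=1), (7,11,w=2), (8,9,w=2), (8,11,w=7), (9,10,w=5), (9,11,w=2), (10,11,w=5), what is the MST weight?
18 (MST edges: (1,2,w=3), (1,5,w=2), (1,6,w=1), (2,4,w=3), (3,10,w=1), (6,7,w=1), (7,10,w=1), (7,11,w=2), (8,9,w=2), (9,11,w=2); sum of weights 3 + 2 + 1 + 3 + 1 + 1 + 1 + 2 + 2 + 2 = 18)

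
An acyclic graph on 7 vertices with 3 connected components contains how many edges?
4 (Each of the 3 component trees on V_i vertices has V_i - 1 edges; summing gives V - C = 7 - 3 = 4)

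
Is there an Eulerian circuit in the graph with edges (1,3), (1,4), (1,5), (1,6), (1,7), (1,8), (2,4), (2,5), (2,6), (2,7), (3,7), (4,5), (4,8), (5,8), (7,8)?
Yes (the graph is connected and all 8 vertices have even degree)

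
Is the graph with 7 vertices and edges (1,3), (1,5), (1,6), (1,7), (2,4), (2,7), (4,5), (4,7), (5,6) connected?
Yes (BFS from 1 visits [1, 3, 5, 6, 7, 4, 2] — all 7 vertices reached)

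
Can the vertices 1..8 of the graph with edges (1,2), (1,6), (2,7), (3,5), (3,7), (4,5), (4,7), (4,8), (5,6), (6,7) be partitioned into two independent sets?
Yes. Partition: {1, 5, 7, 8}, {2, 3, 4, 6}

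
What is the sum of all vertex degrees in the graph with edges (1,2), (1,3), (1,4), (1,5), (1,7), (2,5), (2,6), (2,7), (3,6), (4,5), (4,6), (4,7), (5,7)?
26 (handshake: sum of degrees = 2|E| = 2 x 13 = 26)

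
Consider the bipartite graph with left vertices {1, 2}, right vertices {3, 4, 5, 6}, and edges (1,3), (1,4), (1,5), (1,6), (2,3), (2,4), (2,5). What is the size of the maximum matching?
2 (matching: (1,6), (2,5); upper bound min(|L|,|R|) = min(2,4) = 2)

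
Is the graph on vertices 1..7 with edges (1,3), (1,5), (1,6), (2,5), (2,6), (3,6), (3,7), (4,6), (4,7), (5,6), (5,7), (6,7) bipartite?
No (odd cycle of length 3: 3 -> 1 -> 6 -> 3)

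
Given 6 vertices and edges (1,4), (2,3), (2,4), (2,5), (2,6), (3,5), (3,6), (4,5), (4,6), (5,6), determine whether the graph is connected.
Yes (BFS from 1 visits [1, 4, 2, 5, 6, 3] — all 6 vertices reached)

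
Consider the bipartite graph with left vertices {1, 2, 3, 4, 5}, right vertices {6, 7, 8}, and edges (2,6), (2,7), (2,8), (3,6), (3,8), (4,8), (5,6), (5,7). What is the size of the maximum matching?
3 (matching: (2,8), (3,6), (5,7); upper bound min(|L|,|R|) = min(5,3) = 3)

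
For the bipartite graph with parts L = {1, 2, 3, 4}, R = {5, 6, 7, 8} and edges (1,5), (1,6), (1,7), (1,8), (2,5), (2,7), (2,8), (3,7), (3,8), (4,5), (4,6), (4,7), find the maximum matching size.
4 (matching: (1,8), (2,5), (3,7), (4,6); upper bound min(|L|,|R|) = min(4,4) = 4)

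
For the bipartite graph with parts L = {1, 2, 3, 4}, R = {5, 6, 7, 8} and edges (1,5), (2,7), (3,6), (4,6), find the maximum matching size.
3 (matching: (1,5), (2,7), (3,6); upper bound min(|L|,|R|) = min(4,4) = 4)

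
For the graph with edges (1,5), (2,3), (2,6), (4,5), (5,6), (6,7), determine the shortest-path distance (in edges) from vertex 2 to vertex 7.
2 (path: 2 -> 6 -> 7, 2 edges)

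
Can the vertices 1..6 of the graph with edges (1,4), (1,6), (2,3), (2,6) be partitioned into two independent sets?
Yes. Partition: {1, 2, 5}, {3, 4, 6}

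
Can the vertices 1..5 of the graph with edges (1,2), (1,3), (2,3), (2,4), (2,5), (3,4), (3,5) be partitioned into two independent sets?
No (odd cycle of length 3: 3 -> 1 -> 2 -> 3)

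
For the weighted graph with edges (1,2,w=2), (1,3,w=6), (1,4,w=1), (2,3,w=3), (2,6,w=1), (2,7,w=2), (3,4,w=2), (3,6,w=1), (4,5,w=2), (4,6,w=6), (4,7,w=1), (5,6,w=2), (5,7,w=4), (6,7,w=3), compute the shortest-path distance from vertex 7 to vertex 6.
3 (path: 7 -> 6; weights 3 = 3)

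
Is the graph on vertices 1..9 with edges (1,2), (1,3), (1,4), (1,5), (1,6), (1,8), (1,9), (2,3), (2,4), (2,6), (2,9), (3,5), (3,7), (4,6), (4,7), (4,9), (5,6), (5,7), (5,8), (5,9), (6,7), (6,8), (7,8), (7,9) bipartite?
No (odd cycle of length 3: 8 -> 1 -> 5 -> 8)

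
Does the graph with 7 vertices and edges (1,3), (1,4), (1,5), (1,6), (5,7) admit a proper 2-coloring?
Yes. Partition: {1, 2, 7}, {3, 4, 5, 6}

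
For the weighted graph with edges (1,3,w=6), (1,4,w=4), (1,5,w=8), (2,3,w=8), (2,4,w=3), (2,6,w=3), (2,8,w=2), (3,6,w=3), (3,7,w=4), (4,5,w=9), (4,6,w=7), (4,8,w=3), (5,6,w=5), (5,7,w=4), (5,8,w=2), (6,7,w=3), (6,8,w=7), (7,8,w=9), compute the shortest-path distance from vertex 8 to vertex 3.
8 (path: 8 -> 2 -> 6 -> 3; weights 2 + 3 + 3 = 8)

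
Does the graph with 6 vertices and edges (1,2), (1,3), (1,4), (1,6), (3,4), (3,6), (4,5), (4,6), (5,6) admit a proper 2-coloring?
No (odd cycle of length 3: 4 -> 1 -> 6 -> 4)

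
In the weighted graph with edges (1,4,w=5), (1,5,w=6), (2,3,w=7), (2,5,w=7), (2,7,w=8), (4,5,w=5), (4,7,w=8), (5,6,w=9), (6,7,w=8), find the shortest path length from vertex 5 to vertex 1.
6 (path: 5 -> 1; weights 6 = 6)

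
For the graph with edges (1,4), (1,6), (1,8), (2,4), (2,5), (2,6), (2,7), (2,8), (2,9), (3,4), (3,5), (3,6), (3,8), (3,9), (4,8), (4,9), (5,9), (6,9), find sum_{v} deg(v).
36 (handshake: sum of degrees = 2|E| = 2 x 18 = 36)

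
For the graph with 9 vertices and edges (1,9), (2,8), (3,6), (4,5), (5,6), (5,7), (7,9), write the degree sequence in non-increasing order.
[3, 2, 2, 2, 1, 1, 1, 1, 1] (degrees: deg(1)=1, deg(2)=1, deg(3)=1, deg(4)=1, deg(5)=3, deg(6)=2, deg(7)=2, deg(8)=1, deg(9)=2)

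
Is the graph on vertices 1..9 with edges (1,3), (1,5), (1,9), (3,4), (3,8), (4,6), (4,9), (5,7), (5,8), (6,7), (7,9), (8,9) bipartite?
Yes. Partition: {1, 2, 4, 7, 8}, {3, 5, 6, 9}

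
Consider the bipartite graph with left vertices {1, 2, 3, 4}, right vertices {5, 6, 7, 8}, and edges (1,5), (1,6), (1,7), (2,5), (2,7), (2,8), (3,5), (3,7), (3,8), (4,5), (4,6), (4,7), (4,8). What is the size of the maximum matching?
4 (matching: (1,7), (2,8), (3,5), (4,6); upper bound min(|L|,|R|) = min(4,4) = 4)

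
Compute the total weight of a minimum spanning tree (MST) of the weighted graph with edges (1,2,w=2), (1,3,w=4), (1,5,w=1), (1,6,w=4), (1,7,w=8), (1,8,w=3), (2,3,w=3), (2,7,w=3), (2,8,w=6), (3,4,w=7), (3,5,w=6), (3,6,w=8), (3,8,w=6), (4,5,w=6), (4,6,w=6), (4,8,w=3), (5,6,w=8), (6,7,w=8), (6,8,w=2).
17 (MST edges: (1,2,w=2), (1,5,w=1), (1,8,w=3), (2,3,w=3), (2,7,w=3), (4,8,w=3), (6,8,w=2); sum of weights 2 + 1 + 3 + 3 + 3 + 3 + 2 = 17)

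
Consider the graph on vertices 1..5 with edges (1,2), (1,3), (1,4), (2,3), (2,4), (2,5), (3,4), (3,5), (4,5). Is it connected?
Yes (BFS from 1 visits [1, 2, 3, 4, 5] — all 5 vertices reached)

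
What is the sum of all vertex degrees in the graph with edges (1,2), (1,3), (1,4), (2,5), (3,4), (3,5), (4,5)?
14 (handshake: sum of degrees = 2|E| = 2 x 7 = 14)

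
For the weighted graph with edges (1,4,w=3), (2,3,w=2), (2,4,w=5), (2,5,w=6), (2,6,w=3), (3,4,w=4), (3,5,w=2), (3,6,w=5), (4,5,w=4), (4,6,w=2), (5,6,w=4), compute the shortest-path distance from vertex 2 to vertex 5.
4 (path: 2 -> 3 -> 5; weights 2 + 2 = 4)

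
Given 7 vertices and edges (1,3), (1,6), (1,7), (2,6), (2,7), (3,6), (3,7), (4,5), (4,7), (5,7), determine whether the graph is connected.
Yes (BFS from 1 visits [1, 3, 6, 7, 2, 4, 5] — all 7 vertices reached)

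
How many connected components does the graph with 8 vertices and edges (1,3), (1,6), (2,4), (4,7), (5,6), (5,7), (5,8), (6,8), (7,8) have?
1 (components: {1, 2, 3, 4, 5, 6, 7, 8})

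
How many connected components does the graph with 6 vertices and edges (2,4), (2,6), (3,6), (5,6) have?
2 (components: {1}, {2, 3, 4, 5, 6})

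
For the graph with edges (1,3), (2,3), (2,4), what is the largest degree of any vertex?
2 (attained at vertices 2, 3)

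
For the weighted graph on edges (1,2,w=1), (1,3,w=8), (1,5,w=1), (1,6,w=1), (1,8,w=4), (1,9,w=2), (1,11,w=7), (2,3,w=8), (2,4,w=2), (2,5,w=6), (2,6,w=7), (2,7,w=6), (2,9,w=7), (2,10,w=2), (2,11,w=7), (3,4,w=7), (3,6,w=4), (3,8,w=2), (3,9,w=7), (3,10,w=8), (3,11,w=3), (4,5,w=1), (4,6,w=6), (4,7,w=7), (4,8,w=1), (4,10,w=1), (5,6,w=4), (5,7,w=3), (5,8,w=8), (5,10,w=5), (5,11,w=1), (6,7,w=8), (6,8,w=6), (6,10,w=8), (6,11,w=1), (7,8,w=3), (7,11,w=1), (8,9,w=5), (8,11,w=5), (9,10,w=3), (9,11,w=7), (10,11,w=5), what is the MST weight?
12 (MST edges: (1,2,w=1), (1,5,w=1), (1,6,w=1), (1,9,w=2), (3,8,w=2), (4,5,w=1), (4,8,w=1), (4,10,w=1), (5,11,w=1), (7,11,w=1); sum of weights 1 + 1 + 1 + 2 + 2 + 1 + 1 + 1 + 1 + 1 = 12)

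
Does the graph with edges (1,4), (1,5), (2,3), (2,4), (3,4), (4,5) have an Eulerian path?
Yes — and in fact it has an Eulerian circuit (the graph is connected and all 5 vertices have even degree)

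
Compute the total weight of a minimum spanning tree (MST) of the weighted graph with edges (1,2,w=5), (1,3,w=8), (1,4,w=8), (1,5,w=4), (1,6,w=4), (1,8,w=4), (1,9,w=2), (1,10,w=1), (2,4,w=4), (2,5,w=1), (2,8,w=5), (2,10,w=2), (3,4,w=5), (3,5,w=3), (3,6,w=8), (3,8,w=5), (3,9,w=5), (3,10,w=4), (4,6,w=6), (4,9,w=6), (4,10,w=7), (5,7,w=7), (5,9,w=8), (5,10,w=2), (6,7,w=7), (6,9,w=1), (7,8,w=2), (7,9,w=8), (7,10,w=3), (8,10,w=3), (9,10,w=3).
19 (MST edges: (1,9,w=2), (1,10,w=1), (2,4,w=4), (2,5,w=1), (2,10,w=2), (3,5,w=3), (6,9,w=1), (7,8,w=2), (7,10,w=3); sum of weights 2 + 1 + 4 + 1 + 2 + 3 + 1 + 2 + 3 = 19)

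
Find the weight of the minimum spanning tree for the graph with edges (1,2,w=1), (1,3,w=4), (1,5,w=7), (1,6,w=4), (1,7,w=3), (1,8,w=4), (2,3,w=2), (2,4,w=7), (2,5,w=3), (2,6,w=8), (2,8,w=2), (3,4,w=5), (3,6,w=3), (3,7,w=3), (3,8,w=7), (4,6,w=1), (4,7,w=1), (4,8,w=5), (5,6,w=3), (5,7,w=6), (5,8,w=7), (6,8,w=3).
13 (MST edges: (1,2,w=1), (1,7,w=3), (2,3,w=2), (2,5,w=3), (2,8,w=2), (4,6,w=1), (4,7,w=1); sum of weights 1 + 3 + 2 + 3 + 2 + 1 + 1 = 13)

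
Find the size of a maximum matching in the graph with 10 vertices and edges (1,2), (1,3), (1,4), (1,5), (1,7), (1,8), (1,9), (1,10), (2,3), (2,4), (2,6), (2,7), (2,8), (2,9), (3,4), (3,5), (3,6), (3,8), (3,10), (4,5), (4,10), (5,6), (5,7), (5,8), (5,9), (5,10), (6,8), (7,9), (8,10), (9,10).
5 (matching: (1,5), (2,4), (3,10), (6,8), (7,9); upper bound floor(n/2) = floor(10/2) = 5)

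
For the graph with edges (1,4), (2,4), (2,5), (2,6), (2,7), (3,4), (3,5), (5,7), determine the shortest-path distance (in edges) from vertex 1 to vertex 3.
2 (path: 1 -> 4 -> 3, 2 edges)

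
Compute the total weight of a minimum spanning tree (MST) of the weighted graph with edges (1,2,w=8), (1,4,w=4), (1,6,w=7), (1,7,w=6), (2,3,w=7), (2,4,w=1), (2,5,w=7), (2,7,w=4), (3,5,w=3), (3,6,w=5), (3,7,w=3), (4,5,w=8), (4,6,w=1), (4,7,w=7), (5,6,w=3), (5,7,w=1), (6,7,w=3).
13 (MST edges: (1,4,w=4), (2,4,w=1), (3,5,w=3), (4,6,w=1), (5,6,w=3), (5,7,w=1); sum of weights 4 + 1 + 3 + 1 + 3 + 1 = 13)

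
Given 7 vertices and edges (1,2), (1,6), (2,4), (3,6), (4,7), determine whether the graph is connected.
No, it has 2 components: {1, 2, 3, 4, 6, 7}, {5}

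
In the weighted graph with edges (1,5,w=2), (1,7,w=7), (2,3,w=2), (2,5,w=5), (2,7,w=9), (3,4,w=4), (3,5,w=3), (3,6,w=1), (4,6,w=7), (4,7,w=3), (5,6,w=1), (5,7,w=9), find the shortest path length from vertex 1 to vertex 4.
8 (path: 1 -> 5 -> 6 -> 3 -> 4; weights 2 + 1 + 1 + 4 = 8)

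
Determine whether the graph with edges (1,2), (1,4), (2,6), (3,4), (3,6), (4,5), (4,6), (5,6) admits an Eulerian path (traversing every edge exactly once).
Yes — and in fact it has an Eulerian circuit (the graph is connected and all 6 vertices have even degree)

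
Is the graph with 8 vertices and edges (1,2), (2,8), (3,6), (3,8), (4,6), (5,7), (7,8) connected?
Yes (BFS from 1 visits [1, 2, 8, 3, 7, 6, 5, 4] — all 8 vertices reached)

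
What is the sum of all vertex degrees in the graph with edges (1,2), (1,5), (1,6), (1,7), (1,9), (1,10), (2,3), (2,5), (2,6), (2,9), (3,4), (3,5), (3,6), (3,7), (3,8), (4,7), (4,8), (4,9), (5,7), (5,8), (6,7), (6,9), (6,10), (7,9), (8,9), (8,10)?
52 (handshake: sum of degrees = 2|E| = 2 x 26 = 52)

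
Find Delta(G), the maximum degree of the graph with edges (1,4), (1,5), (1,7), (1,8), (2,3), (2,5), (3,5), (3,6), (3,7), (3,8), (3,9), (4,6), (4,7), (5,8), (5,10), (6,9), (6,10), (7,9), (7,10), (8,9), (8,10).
6 (attained at vertex 3)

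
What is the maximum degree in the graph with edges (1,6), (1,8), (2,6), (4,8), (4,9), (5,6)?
3 (attained at vertex 6)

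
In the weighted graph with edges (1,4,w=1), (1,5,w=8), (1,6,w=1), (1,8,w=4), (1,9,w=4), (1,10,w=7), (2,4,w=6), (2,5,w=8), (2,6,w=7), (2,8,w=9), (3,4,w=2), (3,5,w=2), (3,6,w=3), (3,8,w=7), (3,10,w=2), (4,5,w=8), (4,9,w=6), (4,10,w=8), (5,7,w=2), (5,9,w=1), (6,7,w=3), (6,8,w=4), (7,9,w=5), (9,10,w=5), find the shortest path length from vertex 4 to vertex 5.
4 (path: 4 -> 3 -> 5; weights 2 + 2 = 4)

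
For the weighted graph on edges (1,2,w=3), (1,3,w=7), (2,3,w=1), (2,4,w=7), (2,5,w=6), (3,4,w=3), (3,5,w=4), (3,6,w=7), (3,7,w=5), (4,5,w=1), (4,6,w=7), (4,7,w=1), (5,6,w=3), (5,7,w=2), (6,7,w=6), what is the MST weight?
12 (MST edges: (1,2,w=3), (2,3,w=1), (3,4,w=3), (4,5,w=1), (4,7,w=1), (5,6,w=3); sum of weights 3 + 1 + 3 + 1 + 1 + 3 = 12)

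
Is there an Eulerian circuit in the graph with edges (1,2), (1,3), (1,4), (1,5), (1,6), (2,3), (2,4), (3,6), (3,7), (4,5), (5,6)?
No (6 vertices have odd degree: {1, 2, 4, 5, 6, 7}; Eulerian circuit requires 0)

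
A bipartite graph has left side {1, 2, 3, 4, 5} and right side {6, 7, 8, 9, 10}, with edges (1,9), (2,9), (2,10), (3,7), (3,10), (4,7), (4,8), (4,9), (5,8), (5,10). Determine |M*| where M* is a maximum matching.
4 (matching: (1,9), (2,10), (3,7), (4,8); upper bound min(|L|,|R|) = min(5,5) = 5)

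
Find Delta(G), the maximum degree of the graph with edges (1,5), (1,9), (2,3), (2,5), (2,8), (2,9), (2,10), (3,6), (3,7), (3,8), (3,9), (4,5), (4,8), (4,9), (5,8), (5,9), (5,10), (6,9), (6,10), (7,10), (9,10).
7 (attained at vertex 9)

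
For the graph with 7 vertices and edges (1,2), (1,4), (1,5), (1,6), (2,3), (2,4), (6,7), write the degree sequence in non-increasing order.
[4, 3, 2, 2, 1, 1, 1] (degrees: deg(1)=4, deg(2)=3, deg(3)=1, deg(4)=2, deg(5)=1, deg(6)=2, deg(7)=1)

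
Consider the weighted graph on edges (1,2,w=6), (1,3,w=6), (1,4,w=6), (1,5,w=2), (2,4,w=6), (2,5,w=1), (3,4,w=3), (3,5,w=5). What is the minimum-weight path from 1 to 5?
2 (path: 1 -> 5; weights 2 = 2)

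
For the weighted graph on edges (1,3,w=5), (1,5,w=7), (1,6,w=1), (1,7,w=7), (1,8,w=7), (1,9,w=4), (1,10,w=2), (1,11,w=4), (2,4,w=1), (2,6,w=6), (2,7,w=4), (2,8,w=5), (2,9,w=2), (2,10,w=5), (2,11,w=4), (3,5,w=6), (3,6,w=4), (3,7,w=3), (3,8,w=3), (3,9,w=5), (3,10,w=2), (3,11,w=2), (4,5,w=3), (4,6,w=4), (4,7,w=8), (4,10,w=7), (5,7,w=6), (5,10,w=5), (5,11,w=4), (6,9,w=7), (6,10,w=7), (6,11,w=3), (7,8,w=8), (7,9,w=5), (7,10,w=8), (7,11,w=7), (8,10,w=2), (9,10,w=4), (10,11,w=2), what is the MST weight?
22 (MST edges: (1,6,w=1), (1,9,w=4), (1,10,w=2), (2,4,w=1), (2,9,w=2), (3,7,w=3), (3,10,w=2), (3,11,w=2), (4,5,w=3), (8,10,w=2); sum of weights 1 + 4 + 2 + 1 + 2 + 3 + 2 + 2 + 3 + 2 = 22)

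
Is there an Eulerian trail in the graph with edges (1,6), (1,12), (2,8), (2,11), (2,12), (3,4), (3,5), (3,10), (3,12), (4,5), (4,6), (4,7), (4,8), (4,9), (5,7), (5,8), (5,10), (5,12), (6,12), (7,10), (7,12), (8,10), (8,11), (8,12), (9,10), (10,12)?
Yes (the graph is connected and exactly 2 vertices have odd degree: {2, 6}; any Eulerian path must start and end at those)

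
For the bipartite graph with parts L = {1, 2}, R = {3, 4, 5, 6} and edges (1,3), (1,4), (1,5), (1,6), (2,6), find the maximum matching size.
2 (matching: (1,5), (2,6); upper bound min(|L|,|R|) = min(2,4) = 2)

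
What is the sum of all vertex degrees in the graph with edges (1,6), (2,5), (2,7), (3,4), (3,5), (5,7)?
12 (handshake: sum of degrees = 2|E| = 2 x 6 = 12)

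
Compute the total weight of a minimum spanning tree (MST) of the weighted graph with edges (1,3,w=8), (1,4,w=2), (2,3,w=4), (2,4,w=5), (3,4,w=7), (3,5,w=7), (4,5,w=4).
15 (MST edges: (1,4,w=2), (2,3,w=4), (2,4,w=5), (4,5,w=4); sum of weights 2 + 4 + 5 + 4 = 15)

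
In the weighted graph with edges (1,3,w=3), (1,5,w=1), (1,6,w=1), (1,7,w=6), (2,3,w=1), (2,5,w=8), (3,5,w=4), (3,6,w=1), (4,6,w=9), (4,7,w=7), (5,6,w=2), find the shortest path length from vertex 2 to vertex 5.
4 (path: 2 -> 3 -> 6 -> 5; weights 1 + 1 + 2 = 4)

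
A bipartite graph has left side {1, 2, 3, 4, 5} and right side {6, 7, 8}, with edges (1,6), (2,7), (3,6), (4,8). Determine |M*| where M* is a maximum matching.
3 (matching: (1,6), (2,7), (4,8); upper bound min(|L|,|R|) = min(5,3) = 3)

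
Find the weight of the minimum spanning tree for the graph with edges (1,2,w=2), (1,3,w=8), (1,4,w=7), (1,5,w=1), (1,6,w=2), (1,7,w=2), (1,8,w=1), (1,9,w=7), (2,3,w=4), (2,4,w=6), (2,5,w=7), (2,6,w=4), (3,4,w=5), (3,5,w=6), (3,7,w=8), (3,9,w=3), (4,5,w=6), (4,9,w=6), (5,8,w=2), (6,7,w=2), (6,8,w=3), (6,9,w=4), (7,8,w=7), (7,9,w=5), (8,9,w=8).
20 (MST edges: (1,2,w=2), (1,5,w=1), (1,6,w=2), (1,7,w=2), (1,8,w=1), (2,3,w=4), (3,4,w=5), (3,9,w=3); sum of weights 2 + 1 + 2 + 2 + 1 + 4 + 5 + 3 = 20)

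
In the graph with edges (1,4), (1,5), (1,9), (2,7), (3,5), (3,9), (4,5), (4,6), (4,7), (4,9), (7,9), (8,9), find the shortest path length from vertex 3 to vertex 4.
2 (path: 3 -> 9 -> 4, 2 edges)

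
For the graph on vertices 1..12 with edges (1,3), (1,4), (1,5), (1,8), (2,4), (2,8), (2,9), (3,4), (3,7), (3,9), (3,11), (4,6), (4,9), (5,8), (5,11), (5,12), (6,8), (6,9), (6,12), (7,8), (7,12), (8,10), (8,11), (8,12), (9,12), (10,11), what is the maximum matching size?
6 (matching: (1,4), (2,9), (3,7), (5,8), (6,12), (10,11); upper bound floor(n/2) = floor(12/2) = 6)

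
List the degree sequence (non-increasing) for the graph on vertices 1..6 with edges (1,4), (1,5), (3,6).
[2, 1, 1, 1, 1, 0] (degrees: deg(1)=2, deg(2)=0, deg(3)=1, deg(4)=1, deg(5)=1, deg(6)=1)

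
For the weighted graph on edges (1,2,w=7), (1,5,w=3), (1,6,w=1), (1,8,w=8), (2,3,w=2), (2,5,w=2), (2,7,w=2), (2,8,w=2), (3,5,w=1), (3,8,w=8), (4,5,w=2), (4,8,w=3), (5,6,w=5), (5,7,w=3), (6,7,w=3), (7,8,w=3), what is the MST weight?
13 (MST edges: (1,5,w=3), (1,6,w=1), (2,3,w=2), (2,7,w=2), (2,8,w=2), (3,5,w=1), (4,5,w=2); sum of weights 3 + 1 + 2 + 2 + 2 + 1 + 2 = 13)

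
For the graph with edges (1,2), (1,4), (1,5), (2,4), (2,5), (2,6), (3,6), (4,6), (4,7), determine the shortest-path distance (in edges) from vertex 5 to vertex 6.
2 (path: 5 -> 2 -> 6, 2 edges)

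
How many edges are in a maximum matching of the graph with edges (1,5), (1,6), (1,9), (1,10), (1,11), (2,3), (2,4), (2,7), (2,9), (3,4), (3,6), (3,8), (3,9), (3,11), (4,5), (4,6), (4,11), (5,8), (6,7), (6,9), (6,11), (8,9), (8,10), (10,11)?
5 (matching: (1,10), (2,7), (3,9), (5,8), (6,11); upper bound floor(n/2) = floor(11/2) = 5)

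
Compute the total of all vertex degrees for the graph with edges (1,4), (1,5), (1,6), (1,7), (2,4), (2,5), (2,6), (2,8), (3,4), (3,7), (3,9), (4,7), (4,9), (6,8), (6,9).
30 (handshake: sum of degrees = 2|E| = 2 x 15 = 30)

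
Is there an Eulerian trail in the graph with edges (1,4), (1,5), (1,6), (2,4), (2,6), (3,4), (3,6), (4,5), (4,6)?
Yes (the graph is connected and exactly 2 vertices have odd degree: {1, 4}; any Eulerian path must start and end at those)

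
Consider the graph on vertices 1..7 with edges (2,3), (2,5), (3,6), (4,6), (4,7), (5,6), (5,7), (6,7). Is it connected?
No, it has 2 components: {1}, {2, 3, 4, 5, 6, 7}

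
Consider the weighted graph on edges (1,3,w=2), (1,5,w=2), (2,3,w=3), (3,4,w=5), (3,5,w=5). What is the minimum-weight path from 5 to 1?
2 (path: 5 -> 1; weights 2 = 2)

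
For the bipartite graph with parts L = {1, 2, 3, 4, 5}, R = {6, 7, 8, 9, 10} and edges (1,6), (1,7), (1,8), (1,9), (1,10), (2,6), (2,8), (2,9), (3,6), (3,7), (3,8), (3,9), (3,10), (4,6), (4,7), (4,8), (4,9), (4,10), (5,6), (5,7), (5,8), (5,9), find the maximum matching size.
5 (matching: (1,10), (2,9), (3,8), (4,7), (5,6); upper bound min(|L|,|R|) = min(5,5) = 5)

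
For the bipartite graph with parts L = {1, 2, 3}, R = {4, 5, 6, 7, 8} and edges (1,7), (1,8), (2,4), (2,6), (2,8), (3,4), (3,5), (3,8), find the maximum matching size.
3 (matching: (1,7), (2,6), (3,8); upper bound min(|L|,|R|) = min(3,5) = 3)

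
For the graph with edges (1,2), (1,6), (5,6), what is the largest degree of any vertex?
2 (attained at vertices 1, 6)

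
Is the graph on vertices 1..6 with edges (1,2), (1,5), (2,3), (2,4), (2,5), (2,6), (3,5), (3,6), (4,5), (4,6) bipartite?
No (odd cycle of length 3: 5 -> 1 -> 2 -> 5)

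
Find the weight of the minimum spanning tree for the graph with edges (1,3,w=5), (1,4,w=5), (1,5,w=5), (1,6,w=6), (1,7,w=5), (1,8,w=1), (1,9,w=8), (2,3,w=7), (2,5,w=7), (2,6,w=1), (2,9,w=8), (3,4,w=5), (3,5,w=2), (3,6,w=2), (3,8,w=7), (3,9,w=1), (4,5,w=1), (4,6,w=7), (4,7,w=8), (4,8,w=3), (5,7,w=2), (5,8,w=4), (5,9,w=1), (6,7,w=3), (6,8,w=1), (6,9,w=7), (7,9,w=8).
10 (MST edges: (1,8,w=1), (2,6,w=1), (3,6,w=2), (3,9,w=1), (4,5,w=1), (5,7,w=2), (5,9,w=1), (6,8,w=1); sum of weights 1 + 1 + 2 + 1 + 1 + 2 + 1 + 1 = 10)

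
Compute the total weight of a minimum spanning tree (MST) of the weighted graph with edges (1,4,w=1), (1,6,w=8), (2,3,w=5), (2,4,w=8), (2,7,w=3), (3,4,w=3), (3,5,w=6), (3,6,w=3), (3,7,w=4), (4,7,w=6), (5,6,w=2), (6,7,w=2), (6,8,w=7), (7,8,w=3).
17 (MST edges: (1,4,w=1), (2,7,w=3), (3,4,w=3), (3,6,w=3), (5,6,w=2), (6,7,w=2), (7,8,w=3); sum of weights 1 + 3 + 3 + 3 + 2 + 2 + 3 = 17)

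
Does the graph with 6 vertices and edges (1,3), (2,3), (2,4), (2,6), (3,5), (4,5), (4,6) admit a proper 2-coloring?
No (odd cycle of length 3: 6 -> 2 -> 4 -> 6)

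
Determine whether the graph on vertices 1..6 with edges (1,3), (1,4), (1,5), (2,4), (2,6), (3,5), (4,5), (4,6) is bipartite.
No (odd cycle of length 3: 4 -> 1 -> 5 -> 4)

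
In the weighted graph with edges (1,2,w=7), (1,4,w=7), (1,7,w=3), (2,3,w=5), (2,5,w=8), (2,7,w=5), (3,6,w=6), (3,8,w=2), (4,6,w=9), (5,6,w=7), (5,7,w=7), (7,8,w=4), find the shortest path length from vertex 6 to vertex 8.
8 (path: 6 -> 3 -> 8; weights 6 + 2 = 8)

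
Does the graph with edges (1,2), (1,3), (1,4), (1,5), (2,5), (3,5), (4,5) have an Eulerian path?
Yes — and in fact it has an Eulerian circuit (the graph is connected and all 5 vertices have even degree)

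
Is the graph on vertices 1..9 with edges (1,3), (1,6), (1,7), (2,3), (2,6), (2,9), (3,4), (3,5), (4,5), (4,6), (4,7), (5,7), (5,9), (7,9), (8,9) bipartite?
No (odd cycle of length 5: 2 -> 6 -> 1 -> 7 -> 9 -> 2)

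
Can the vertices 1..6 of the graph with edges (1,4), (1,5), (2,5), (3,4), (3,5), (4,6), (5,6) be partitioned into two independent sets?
Yes. Partition: {1, 2, 3, 6}, {4, 5}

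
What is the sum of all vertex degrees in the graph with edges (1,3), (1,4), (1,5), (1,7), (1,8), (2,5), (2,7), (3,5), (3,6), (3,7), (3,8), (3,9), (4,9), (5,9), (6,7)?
30 (handshake: sum of degrees = 2|E| = 2 x 15 = 30)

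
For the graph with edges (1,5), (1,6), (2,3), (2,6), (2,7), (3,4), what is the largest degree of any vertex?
3 (attained at vertex 2)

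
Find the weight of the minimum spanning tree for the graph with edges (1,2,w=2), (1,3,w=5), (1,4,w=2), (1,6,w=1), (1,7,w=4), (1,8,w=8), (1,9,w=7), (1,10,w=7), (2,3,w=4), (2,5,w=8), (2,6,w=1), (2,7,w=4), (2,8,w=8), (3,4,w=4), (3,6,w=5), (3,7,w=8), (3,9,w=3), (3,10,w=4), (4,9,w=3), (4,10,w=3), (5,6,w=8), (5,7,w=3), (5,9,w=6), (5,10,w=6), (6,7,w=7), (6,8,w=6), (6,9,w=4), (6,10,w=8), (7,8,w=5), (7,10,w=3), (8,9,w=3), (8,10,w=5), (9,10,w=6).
22 (MST edges: (1,4,w=2), (1,6,w=1), (2,6,w=1), (3,9,w=3), (4,9,w=3), (4,10,w=3), (5,7,w=3), (7,10,w=3), (8,9,w=3); sum of weights 2 + 1 + 1 + 3 + 3 + 3 + 3 + 3 + 3 = 22)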